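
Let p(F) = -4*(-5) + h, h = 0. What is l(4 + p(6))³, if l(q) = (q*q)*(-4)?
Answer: -12230590464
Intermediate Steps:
p(F) = 20 (p(F) = -4*(-5) + 0 = 20 + 0 = 20)
l(q) = -4*q² (l(q) = q²*(-4) = -4*q²)
l(4 + p(6))³ = (-4*(4 + 20)²)³ = (-4*24²)³ = (-4*576)³ = (-2304)³ = -12230590464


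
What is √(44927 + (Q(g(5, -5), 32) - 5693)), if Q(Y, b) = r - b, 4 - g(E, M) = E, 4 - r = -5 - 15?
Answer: √39226 ≈ 198.06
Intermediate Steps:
r = 24 (r = 4 - (-5 - 15) = 4 - 1*(-20) = 4 + 20 = 24)
g(E, M) = 4 - E
Q(Y, b) = 24 - b
√(44927 + (Q(g(5, -5), 32) - 5693)) = √(44927 + ((24 - 1*32) - 5693)) = √(44927 + ((24 - 32) - 5693)) = √(44927 + (-8 - 5693)) = √(44927 - 5701) = √39226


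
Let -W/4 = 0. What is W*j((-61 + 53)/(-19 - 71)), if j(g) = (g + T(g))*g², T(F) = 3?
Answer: 0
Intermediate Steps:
W = 0 (W = -4*0 = 0)
j(g) = g²*(3 + g) (j(g) = (g + 3)*g² = (3 + g)*g² = g²*(3 + g))
W*j((-61 + 53)/(-19 - 71)) = 0*(((-61 + 53)/(-19 - 71))²*(3 + (-61 + 53)/(-19 - 71))) = 0*((-8/(-90))²*(3 - 8/(-90))) = 0*((-8*(-1/90))²*(3 - 8*(-1/90))) = 0*((4/45)²*(3 + 4/45)) = 0*((16/2025)*(139/45)) = 0*(2224/91125) = 0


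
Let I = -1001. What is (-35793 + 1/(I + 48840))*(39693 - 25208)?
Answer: -24802684707110/47839 ≈ -5.1846e+8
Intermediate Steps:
(-35793 + 1/(I + 48840))*(39693 - 25208) = (-35793 + 1/(-1001 + 48840))*(39693 - 25208) = (-35793 + 1/47839)*14485 = -1712301326/47839*14485 = -24802684707110/47839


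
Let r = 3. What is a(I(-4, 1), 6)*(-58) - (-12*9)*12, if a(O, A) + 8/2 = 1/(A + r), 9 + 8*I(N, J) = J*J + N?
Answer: 13694/9 ≈ 1521.6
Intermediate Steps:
I(N, J) = -9/8 + N/8 + J**2/8 (I(N, J) = -9/8 + (J*J + N)/8 = -9/8 + (J**2 + N)/8 = -9/8 + (N + J**2)/8 = -9/8 + (N/8 + J**2/8) = -9/8 + N/8 + J**2/8)
a(O, A) = -4 + 1/(3 + A) (a(O, A) = -4 + 1/(A + 3) = -4 + 1/(3 + A))
a(I(-4, 1), 6)*(-58) - (-12*9)*12 = ((-11 - 4*6)/(3 + 6))*(-58) - (-12*9)*12 = ((-11 - 24)/9)*(-58) - (-108)*12 = ((1/9)*(-35))*(-58) - 1*(-1296) = -35/9*(-58) + 1296 = 2030/9 + 1296 = 13694/9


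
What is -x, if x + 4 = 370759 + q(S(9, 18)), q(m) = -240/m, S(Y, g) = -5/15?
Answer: -371475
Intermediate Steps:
S(Y, g) = -⅓ (S(Y, g) = -5*1/15 = -⅓)
x = 371475 (x = -4 + (370759 - 240/(-⅓)) = -4 + (370759 - 240*(-3)) = -4 + (370759 + 720) = -4 + 371479 = 371475)
-x = -1*371475 = -371475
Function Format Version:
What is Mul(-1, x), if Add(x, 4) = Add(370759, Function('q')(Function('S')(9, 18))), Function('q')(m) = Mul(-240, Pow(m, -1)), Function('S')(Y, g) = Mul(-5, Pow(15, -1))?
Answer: -371475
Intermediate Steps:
Function('S')(Y, g) = Rational(-1, 3) (Function('S')(Y, g) = Mul(-5, Rational(1, 15)) = Rational(-1, 3))
x = 371475 (x = Add(-4, Add(370759, Mul(-240, Pow(Rational(-1, 3), -1)))) = Add(-4, Add(370759, Mul(-240, -3))) = Add(-4, Add(370759, 720)) = Add(-4, 371479) = 371475)
Mul(-1, x) = Mul(-1, 371475) = -371475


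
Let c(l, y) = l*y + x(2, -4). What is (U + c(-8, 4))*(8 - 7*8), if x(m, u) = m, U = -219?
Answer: 11952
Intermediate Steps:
c(l, y) = 2 + l*y (c(l, y) = l*y + 2 = 2 + l*y)
(U + c(-8, 4))*(8 - 7*8) = (-219 + (2 - 8*4))*(8 - 7*8) = (-219 + (2 - 32))*(8 - 56) = (-219 - 30)*(-48) = -249*(-48) = 11952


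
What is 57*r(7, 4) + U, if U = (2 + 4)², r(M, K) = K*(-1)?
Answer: -192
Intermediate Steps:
r(M, K) = -K
U = 36 (U = 6² = 36)
57*r(7, 4) + U = 57*(-1*4) + 36 = 57*(-4) + 36 = -228 + 36 = -192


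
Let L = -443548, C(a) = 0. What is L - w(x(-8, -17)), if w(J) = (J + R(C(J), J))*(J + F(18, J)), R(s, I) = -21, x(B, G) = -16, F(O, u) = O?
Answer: -443474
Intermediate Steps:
w(J) = (-21 + J)*(18 + J) (w(J) = (J - 21)*(J + 18) = (-21 + J)*(18 + J))
L - w(x(-8, -17)) = -443548 - (-378 + (-16)² - 3*(-16)) = -443548 - (-378 + 256 + 48) = -443548 - 1*(-74) = -443548 + 74 = -443474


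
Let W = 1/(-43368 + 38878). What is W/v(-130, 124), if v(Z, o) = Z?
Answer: 1/583700 ≈ 1.7132e-6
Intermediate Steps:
W = -1/4490 (W = 1/(-4490) = -1/4490 ≈ -0.00022272)
W/v(-130, 124) = -1/4490/(-130) = -1/4490*(-1/130) = 1/583700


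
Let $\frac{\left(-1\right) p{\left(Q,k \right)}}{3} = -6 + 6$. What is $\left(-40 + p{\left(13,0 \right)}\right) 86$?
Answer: $-3440$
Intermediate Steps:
$p{\left(Q,k \right)} = 0$ ($p{\left(Q,k \right)} = - 3 \left(-6 + 6\right) = \left(-3\right) 0 = 0$)
$\left(-40 + p{\left(13,0 \right)}\right) 86 = \left(-40 + 0\right) 86 = \left(-40\right) 86 = -3440$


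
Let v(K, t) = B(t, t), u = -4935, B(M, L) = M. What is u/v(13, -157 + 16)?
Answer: 35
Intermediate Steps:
v(K, t) = t
u/v(13, -157 + 16) = -4935/(-157 + 16) = -4935/(-141) = -4935*(-1/141) = 35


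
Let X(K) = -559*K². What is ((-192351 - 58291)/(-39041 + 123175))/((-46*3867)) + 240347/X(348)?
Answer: -298337269604327/84429183760060464 ≈ -0.0035336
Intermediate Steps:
((-192351 - 58291)/(-39041 + 123175))/((-46*3867)) + 240347/X(348) = ((-192351 - 58291)/(-39041 + 123175))/((-46*3867)) + 240347/((-559*348²)) = -250642/84134/(-177882) + 240347/((-559*121104)) = -250642*1/84134*(-1/177882) + 240347/(-67697136) = -125321/42067*(-1/177882) + 240347*(-1/67697136) = 125321/7482962094 - 240347/67697136 = -298337269604327/84429183760060464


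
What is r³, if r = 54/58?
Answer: 19683/24389 ≈ 0.80704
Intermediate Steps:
r = 27/29 (r = 54*(1/58) = 27/29 ≈ 0.93103)
r³ = (27/29)³ = 19683/24389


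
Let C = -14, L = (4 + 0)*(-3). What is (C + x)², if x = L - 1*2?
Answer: 784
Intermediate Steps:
L = -12 (L = 4*(-3) = -12)
x = -14 (x = -12 - 1*2 = -12 - 2 = -14)
(C + x)² = (-14 - 14)² = (-28)² = 784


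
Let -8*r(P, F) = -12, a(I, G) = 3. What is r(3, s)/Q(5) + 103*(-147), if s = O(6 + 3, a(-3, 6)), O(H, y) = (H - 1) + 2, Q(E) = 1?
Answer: -30279/2 ≈ -15140.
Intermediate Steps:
O(H, y) = 1 + H (O(H, y) = (-1 + H) + 2 = 1 + H)
s = 10 (s = 1 + (6 + 3) = 1 + 9 = 10)
r(P, F) = 3/2 (r(P, F) = -1/8*(-12) = 3/2)
r(3, s)/Q(5) + 103*(-147) = (3/2)/1 + 103*(-147) = (3/2)*1 - 15141 = 3/2 - 15141 = -30279/2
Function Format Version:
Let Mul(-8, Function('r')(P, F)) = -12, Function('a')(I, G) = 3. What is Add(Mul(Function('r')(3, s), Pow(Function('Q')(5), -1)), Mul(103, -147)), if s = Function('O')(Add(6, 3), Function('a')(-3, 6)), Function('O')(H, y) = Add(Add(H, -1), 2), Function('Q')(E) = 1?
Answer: Rational(-30279, 2) ≈ -15140.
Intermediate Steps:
Function('O')(H, y) = Add(1, H) (Function('O')(H, y) = Add(Add(-1, H), 2) = Add(1, H))
s = 10 (s = Add(1, Add(6, 3)) = Add(1, 9) = 10)
Function('r')(P, F) = Rational(3, 2) (Function('r')(P, F) = Mul(Rational(-1, 8), -12) = Rational(3, 2))
Add(Mul(Function('r')(3, s), Pow(Function('Q')(5), -1)), Mul(103, -147)) = Add(Mul(Rational(3, 2), Pow(1, -1)), Mul(103, -147)) = Add(Mul(Rational(3, 2), 1), -15141) = Add(Rational(3, 2), -15141) = Rational(-30279, 2)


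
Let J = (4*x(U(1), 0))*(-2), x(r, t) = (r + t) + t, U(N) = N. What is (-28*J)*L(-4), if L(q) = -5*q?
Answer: 4480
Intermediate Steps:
x(r, t) = r + 2*t
J = -8 (J = (4*(1 + 2*0))*(-2) = (4*(1 + 0))*(-2) = (4*1)*(-2) = 4*(-2) = -8)
(-28*J)*L(-4) = (-28*(-8))*(-5*(-4)) = 224*20 = 4480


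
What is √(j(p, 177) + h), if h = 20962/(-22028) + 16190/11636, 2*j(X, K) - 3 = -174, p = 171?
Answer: I*√87318077915461462/32039726 ≈ 9.2228*I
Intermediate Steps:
j(X, K) = -171/2 (j(X, K) = 3/2 + (½)*(-174) = 3/2 - 87 = -171/2)
h = 7044968/16019863 (h = 20962*(-1/22028) + 16190*(1/11636) = -10481/11014 + 8095/5818 = 7044968/16019863 ≈ 0.43976)
√(j(p, 177) + h) = √(-171/2 + 7044968/16019863) = √(-2725306637/32039726) = I*√87318077915461462/32039726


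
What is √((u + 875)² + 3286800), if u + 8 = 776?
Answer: √5986249 ≈ 2446.7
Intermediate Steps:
u = 768 (u = -8 + 776 = 768)
√((u + 875)² + 3286800) = √((768 + 875)² + 3286800) = √(1643² + 3286800) = √(2699449 + 3286800) = √5986249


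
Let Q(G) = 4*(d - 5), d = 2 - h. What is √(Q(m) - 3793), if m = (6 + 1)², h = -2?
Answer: I*√3797 ≈ 61.62*I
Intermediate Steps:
m = 49 (m = 7² = 49)
d = 4 (d = 2 - 1*(-2) = 2 + 2 = 4)
Q(G) = -4 (Q(G) = 4*(4 - 5) = 4*(-1) = -4)
√(Q(m) - 3793) = √(-4 - 3793) = √(-3797) = I*√3797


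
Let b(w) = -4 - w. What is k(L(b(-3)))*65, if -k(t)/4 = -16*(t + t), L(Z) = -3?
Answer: -24960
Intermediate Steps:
k(t) = 128*t (k(t) = -(-64)*(t + t) = -(-64)*2*t = -(-128)*t = 128*t)
k(L(b(-3)))*65 = (128*(-3))*65 = -384*65 = -24960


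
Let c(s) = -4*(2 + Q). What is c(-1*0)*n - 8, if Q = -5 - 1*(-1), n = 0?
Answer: -8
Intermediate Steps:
Q = -4 (Q = -5 + 1 = -4)
c(s) = 8 (c(s) = -4*(2 - 4) = -4*(-2) = 8)
c(-1*0)*n - 8 = 8*0 - 8 = 0 - 8 = -8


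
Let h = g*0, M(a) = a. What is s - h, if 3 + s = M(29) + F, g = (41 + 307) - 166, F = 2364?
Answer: 2390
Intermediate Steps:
g = 182 (g = 348 - 166 = 182)
h = 0 (h = 182*0 = 0)
s = 2390 (s = -3 + (29 + 2364) = -3 + 2393 = 2390)
s - h = 2390 - 1*0 = 2390 + 0 = 2390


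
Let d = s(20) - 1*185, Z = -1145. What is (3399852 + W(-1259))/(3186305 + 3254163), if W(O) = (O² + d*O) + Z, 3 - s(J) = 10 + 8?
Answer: 1308897/1610117 ≈ 0.81292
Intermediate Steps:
s(J) = -15 (s(J) = 3 - (10 + 8) = 3 - 1*18 = 3 - 18 = -15)
d = -200 (d = -15 - 1*185 = -15 - 185 = -200)
W(O) = -1145 + O² - 200*O (W(O) = (O² - 200*O) - 1145 = -1145 + O² - 200*O)
(3399852 + W(-1259))/(3186305 + 3254163) = (3399852 + (-1145 + (-1259)² - 200*(-1259)))/(3186305 + 3254163) = (3399852 + (-1145 + 1585081 + 251800))/6440468 = (3399852 + 1835736)*(1/6440468) = 5235588*(1/6440468) = 1308897/1610117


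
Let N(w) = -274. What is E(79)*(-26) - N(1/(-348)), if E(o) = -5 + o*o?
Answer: -161862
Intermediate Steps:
E(o) = -5 + o²
E(79)*(-26) - N(1/(-348)) = (-5 + 79²)*(-26) - 1*(-274) = (-5 + 6241)*(-26) + 274 = 6236*(-26) + 274 = -162136 + 274 = -161862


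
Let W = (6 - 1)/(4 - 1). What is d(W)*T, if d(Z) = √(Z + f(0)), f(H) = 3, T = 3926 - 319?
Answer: 3607*√42/3 ≈ 7792.0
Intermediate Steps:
T = 3607
W = 5/3 ≈ 1.6667
d(Z) = √(3 + Z) (d(Z) = √(Z + 3) = √(3 + Z))
d(W)*T = √(3 + 5/3)*3607 = √(14/3)*3607 = (√42/3)*3607 = 3607*√42/3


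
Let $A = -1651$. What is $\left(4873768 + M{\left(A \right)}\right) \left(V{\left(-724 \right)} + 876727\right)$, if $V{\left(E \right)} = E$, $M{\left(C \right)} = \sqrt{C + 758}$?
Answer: $4269435389304 + 876003 i \sqrt{893} \approx 4.2694 \cdot 10^{12} + 2.6178 \cdot 10^{7} i$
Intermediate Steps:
$M{\left(C \right)} = \sqrt{758 + C}$
$\left(4873768 + M{\left(A \right)}\right) \left(V{\left(-724 \right)} + 876727\right) = \left(4873768 + \sqrt{758 - 1651}\right) \left(-724 + 876727\right) = \left(4873768 + \sqrt{-893}\right) 876003 = \left(4873768 + i \sqrt{893}\right) 876003 = 4269435389304 + 876003 i \sqrt{893}$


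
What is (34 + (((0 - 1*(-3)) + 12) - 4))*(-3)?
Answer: -135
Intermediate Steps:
(34 + (((0 - 1*(-3)) + 12) - 4))*(-3) = (34 + (((0 + 3) + 12) - 4))*(-3) = (34 + ((3 + 12) - 4))*(-3) = (34 + (15 - 4))*(-3) = (34 + 11)*(-3) = 45*(-3) = -135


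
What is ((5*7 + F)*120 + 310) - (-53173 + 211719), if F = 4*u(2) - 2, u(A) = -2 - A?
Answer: -156196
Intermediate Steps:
F = -18 (F = 4*(-2 - 1*2) - 2 = 4*(-2 - 2) - 2 = 4*(-4) - 2 = -16 - 2 = -18)
((5*7 + F)*120 + 310) - (-53173 + 211719) = ((5*7 - 18)*120 + 310) - (-53173 + 211719) = ((35 - 18)*120 + 310) - 1*158546 = (17*120 + 310) - 158546 = (2040 + 310) - 158546 = 2350 - 158546 = -156196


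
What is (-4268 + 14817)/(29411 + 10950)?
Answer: 10549/40361 ≈ 0.26137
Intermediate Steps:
(-4268 + 14817)/(29411 + 10950) = 10549/40361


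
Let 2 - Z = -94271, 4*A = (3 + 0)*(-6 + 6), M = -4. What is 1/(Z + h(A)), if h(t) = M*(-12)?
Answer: 1/94321 ≈ 1.0602e-5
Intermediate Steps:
A = 0 (A = ((3 + 0)*(-6 + 6))/4 = (3*0)/4 = (1/4)*0 = 0)
Z = 94273 (Z = 2 - 1*(-94271) = 2 + 94271 = 94273)
h(t) = 48 (h(t) = -4*(-12) = 48)
1/(Z + h(A)) = 1/(94273 + 48) = 1/94321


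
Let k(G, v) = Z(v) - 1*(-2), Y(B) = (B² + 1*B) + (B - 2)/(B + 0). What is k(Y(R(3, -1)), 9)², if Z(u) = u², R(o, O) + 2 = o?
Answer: 6889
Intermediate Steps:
R(o, O) = -2 + o
Y(B) = B + B² + (-2 + B)/B (Y(B) = (B² + B) + (-2 + B)/B = (B + B²) + (-2 + B)/B = B + B² + (-2 + B)/B)
k(G, v) = 2 + v² (k(G, v) = v² - 1*(-2) = v² + 2 = 2 + v²)
k(Y(R(3, -1)), 9)² = (2 + 9²)² = (2 + 81)² = 83² = 6889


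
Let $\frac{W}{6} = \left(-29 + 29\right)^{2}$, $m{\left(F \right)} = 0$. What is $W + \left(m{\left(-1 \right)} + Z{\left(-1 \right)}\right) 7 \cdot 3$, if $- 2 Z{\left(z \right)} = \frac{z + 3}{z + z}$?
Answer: $\frac{21}{2} \approx 10.5$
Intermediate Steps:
$Z{\left(z \right)} = - \frac{3 + z}{4 z}$ ($Z{\left(z \right)} = - \frac{\left(z + 3\right) \frac{1}{z + z}}{2} = - \frac{\left(3 + z\right) \frac{1}{2 z}}{2} = - \frac{\frac{1}{2} \frac{1}{z} \left(3 + z\right)}{2} = - \frac{3 + z}{4 z}$)
$W = 0$ ($W = 6 \left(-29 + 29\right)^{2} = 6 \cdot 0^{2} = 6 \cdot 0 = 0$)
$W + \left(m{\left(-1 \right)} + Z{\left(-1 \right)}\right) 7 \cdot 3 = 0 + \left(0 + \frac{-3 - -1}{4 \left(-1\right)}\right) 7 \cdot 3 = 0 + \left(0 + \frac{1}{4} \left(-1\right) \left(-3 + 1\right)\right) 7 \cdot 3 = 0 + \left(0 + \frac{1}{4} \left(-1\right) \left(-2\right)\right) 7 \cdot 3 = 0 + \left(0 + \frac{1}{2}\right) 7 \cdot 3 = 0 + \frac{1}{2} \cdot 7 \cdot 3 = 0 + \frac{7}{2} \cdot 3 = 0 + \frac{21}{2} = \frac{21}{2}$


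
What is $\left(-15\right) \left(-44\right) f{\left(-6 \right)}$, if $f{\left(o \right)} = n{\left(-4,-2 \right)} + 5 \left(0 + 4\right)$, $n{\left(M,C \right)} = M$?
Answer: $10560$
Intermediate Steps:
$f{\left(o \right)} = 16$ ($f{\left(o \right)} = -4 + 5 \left(0 + 4\right) = -4 + 5 \cdot 4 = -4 + 20 = 16$)
$\left(-15\right) \left(-44\right) f{\left(-6 \right)} = \left(-15\right) \left(-44\right) 16 = 660 \cdot 16 = 10560$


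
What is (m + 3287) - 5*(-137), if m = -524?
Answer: 3448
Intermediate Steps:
(m + 3287) - 5*(-137) = (-524 + 3287) - 5*(-137) = 2763 + 685 = 3448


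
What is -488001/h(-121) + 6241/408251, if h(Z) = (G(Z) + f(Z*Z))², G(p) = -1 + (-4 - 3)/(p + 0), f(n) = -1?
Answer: -62061290284078/479694925 ≈ -1.2938e+5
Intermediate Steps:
G(p) = -1 - 7/p
h(Z) = (-1 + (-7 - Z)/Z)² (h(Z) = ((-7 - Z)/Z - 1)² = (-1 + (-7 - Z)/Z)²)
-488001/h(-121) + 6241/408251 = -488001*14641/(7 + 2*(-121))² + 6241/408251 = -488001*14641/(7 - 242)² + 6241*(1/408251) = -488001/((1/14641)*(-235)²) + 6241/408251 = -488001/((1/14641)*55225) + 6241/408251 = -488001/55225/14641 + 6241/408251 = -488001*14641/55225 + 6241/408251 = -152017503/1175 + 6241/408251 = -62061290284078/479694925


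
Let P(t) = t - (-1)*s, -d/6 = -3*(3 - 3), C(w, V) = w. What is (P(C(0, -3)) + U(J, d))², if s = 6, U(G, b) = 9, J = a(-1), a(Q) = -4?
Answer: 225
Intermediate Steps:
J = -4
d = 0 (d = -(-18)*(3 - 3) = -(-18)*0 = -6*0 = 0)
P(t) = 6 + t (P(t) = t - (-1)*6 = t - 1*(-6) = t + 6 = 6 + t)
(P(C(0, -3)) + U(J, d))² = ((6 + 0) + 9)² = (6 + 9)² = 15² = 225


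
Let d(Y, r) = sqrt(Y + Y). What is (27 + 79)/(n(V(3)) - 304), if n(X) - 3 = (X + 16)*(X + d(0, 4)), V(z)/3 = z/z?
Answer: -53/122 ≈ -0.43443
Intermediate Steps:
V(z) = 3 (V(z) = 3*(z/z) = 3*1 = 3)
d(Y, r) = sqrt(2)*sqrt(Y) (d(Y, r) = sqrt(2*Y) = sqrt(2)*sqrt(Y))
n(X) = 3 + X*(16 + X) (n(X) = 3 + (X + 16)*(X + sqrt(2)*sqrt(0)) = 3 + (16 + X)*(X + sqrt(2)*0) = 3 + (16 + X)*(X + 0) = 3 + (16 + X)*X = 3 + X*(16 + X))
(27 + 79)/(n(V(3)) - 304) = (27 + 79)/((3 + 3**2 + 16*3) - 304) = 106/((3 + 9 + 48) - 304) = 106/(60 - 304) = 106/(-244) = 106*(-1/244) = -53/122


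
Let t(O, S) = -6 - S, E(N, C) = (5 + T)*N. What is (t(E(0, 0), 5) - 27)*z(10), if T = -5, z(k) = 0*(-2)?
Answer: 0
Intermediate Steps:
z(k) = 0
E(N, C) = 0 (E(N, C) = (5 - 5)*N = 0*N = 0)
(t(E(0, 0), 5) - 27)*z(10) = ((-6 - 1*5) - 27)*0 = ((-6 - 5) - 27)*0 = (-11 - 27)*0 = -38*0 = 0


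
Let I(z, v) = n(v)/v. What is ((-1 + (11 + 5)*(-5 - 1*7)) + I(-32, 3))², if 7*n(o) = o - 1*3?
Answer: 37249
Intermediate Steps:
n(o) = -3/7 + o/7 (n(o) = (o - 1*3)/7 = (o - 3)/7 = (-3 + o)/7 = -3/7 + o/7)
I(z, v) = (-3/7 + v/7)/v
((-1 + (11 + 5)*(-5 - 1*7)) + I(-32, 3))² = ((-1 + (11 + 5)*(-5 - 1*7)) + (⅐)*(-3 + 3)/3)² = ((-1 + 16*(-5 - 7)) + (⅐)*(⅓)*0)² = ((-1 + 16*(-12)) + 0)² = ((-1 - 192) + 0)² = (-193 + 0)² = (-193)² = 37249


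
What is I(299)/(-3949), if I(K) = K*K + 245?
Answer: -89646/3949 ≈ -22.701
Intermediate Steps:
I(K) = 245 + K² (I(K) = K² + 245 = 245 + K²)
I(299)/(-3949) = (245 + 299²)/(-3949) = (245 + 89401)*(-1/3949) = 89646*(-1/3949) = -89646/3949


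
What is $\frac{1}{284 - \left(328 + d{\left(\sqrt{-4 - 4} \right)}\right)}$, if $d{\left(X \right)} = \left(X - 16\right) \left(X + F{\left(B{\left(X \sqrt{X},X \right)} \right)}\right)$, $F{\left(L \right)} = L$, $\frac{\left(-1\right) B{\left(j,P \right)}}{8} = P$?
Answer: $\frac{i}{4 \left(- 25 i + 56 \sqrt{2}\right)} \approx -0.00090619 + 0.0028707 i$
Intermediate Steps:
$B{\left(j,P \right)} = - 8 P$
$d{\left(X \right)} = - 7 X \left(-16 + X\right)$ ($d{\left(X \right)} = \left(X - 16\right) \left(X - 8 X\right) = \left(-16 + X\right) \left(- 7 X\right) = - 7 X \left(-16 + X\right)$)
$\frac{1}{284 - \left(328 + d{\left(\sqrt{-4 - 4} \right)}\right)} = \frac{1}{284 - \left(328 + 7 \sqrt{-4 - 4} \left(16 - \sqrt{-4 - 4}\right)\right)} = \frac{1}{284 - \left(328 + 7 \sqrt{-8} \left(16 - \sqrt{-8}\right)\right)} = \frac{1}{284 - \left(328 + 7 \cdot 2 i \sqrt{2} \left(16 - 2 i \sqrt{2}\right)\right)} = \frac{1}{284 - \left(328 + 14 i \sqrt{2} \left(16 - 2 i \sqrt{2}\right)\right)} = \frac{1}{-44 - 14 i \sqrt{2} \left(16 - 2 i \sqrt{2}\right)}$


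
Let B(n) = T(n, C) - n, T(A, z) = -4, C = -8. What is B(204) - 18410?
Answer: -18618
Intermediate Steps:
B(n) = -4 - n
B(204) - 18410 = (-4 - 1*204) - 18410 = (-4 - 204) - 18410 = -208 - 18410 = -18618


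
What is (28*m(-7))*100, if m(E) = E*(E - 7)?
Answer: 274400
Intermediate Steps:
m(E) = E*(-7 + E)
(28*m(-7))*100 = (28*(-7*(-7 - 7)))*100 = (28*(-7*(-14)))*100 = (28*98)*100 = 2744*100 = 274400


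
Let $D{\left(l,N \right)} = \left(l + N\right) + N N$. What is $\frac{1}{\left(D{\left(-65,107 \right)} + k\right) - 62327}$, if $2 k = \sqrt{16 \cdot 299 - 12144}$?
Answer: $- \frac{12709}{646075184} - \frac{i \sqrt{115}}{646075184} \approx -1.9671 \cdot 10^{-5} - 1.6598 \cdot 10^{-8} i$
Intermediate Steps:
$D{\left(l,N \right)} = N + l + N^{2}$ ($D{\left(l,N \right)} = \left(N + l\right) + N^{2} = N + l + N^{2}$)
$k = 4 i \sqrt{115}$ ($k = \frac{\sqrt{16 \cdot 299 - 12144}}{2} = \frac{\sqrt{4784 - 12144}}{2} = \frac{\sqrt{-7360}}{2} = \frac{8 i \sqrt{115}}{2} = 4 i \sqrt{115} \approx 42.895 i$)
$\frac{1}{\left(D{\left(-65,107 \right)} + k\right) - 62327} = \frac{1}{\left(\left(107 - 65 + 107^{2}\right) + 4 i \sqrt{115}\right) - 62327} = \frac{1}{\left(\left(107 - 65 + 11449\right) + 4 i \sqrt{115}\right) - 62327} = \frac{1}{\left(11491 + 4 i \sqrt{115}\right) - 62327} = \frac{1}{-50836 + 4 i \sqrt{115}}$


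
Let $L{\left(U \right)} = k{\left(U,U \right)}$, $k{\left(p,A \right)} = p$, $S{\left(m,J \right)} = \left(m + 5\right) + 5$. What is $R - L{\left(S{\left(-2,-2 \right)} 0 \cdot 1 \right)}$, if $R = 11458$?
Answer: $11458$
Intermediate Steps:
$S{\left(m,J \right)} = 10 + m$ ($S{\left(m,J \right)} = \left(5 + m\right) + 5 = 10 + m$)
$L{\left(U \right)} = U$
$R - L{\left(S{\left(-2,-2 \right)} 0 \cdot 1 \right)} = 11458 - \left(10 - 2\right) 0 \cdot 1 = 11458 - 8 \cdot 0 \cdot 1 = 11458 - 0 \cdot 1 = 11458 - 0 = 11458 + 0 = 11458$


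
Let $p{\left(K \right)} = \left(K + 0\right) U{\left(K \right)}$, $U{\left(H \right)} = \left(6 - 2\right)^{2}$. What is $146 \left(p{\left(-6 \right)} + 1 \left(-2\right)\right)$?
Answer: $-14308$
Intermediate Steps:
$U{\left(H \right)} = 16$ ($U{\left(H \right)} = 4^{2} = 16$)
$p{\left(K \right)} = 16 K$ ($p{\left(K \right)} = \left(K + 0\right) 16 = K 16 = 16 K$)
$146 \left(p{\left(-6 \right)} + 1 \left(-2\right)\right) = 146 \left(16 \left(-6\right) + 1 \left(-2\right)\right) = 146 \left(-96 - 2\right) = 146 \left(-98\right) = -14308$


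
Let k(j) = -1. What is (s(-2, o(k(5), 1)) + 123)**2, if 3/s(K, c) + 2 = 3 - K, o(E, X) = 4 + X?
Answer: 15376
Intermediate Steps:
s(K, c) = 3/(1 - K) (s(K, c) = 3/(-2 + (3 - K)) = 3/(1 - K))
(s(-2, o(k(5), 1)) + 123)**2 = (-3/(-1 - 2) + 123)**2 = (-3/(-3) + 123)**2 = (-3*(-1/3) + 123)**2 = (1 + 123)**2 = 124**2 = 15376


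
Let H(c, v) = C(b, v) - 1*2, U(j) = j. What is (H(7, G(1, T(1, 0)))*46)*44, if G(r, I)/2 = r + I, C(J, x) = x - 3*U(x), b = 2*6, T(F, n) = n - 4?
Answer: 20240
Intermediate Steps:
T(F, n) = -4 + n
b = 12
C(J, x) = -2*x (C(J, x) = x - 3*x = -2*x)
G(r, I) = 2*I + 2*r (G(r, I) = 2*(r + I) = 2*(I + r) = 2*I + 2*r)
H(c, v) = -2 - 2*v (H(c, v) = -2*v - 1*2 = -2*v - 2 = -2 - 2*v)
(H(7, G(1, T(1, 0)))*46)*44 = ((-2 - 2*(2*(-4 + 0) + 2*1))*46)*44 = ((-2 - 2*(2*(-4) + 2))*46)*44 = ((-2 - 2*(-8 + 2))*46)*44 = ((-2 - 2*(-6))*46)*44 = ((-2 + 12)*46)*44 = (10*46)*44 = 460*44 = 20240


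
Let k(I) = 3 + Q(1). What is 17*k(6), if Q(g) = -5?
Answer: -34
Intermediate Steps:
k(I) = -2 (k(I) = 3 - 5 = -2)
17*k(6) = 17*(-2) = -34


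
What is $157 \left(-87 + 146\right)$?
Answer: $9263$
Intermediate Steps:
$157 \left(-87 + 146\right) = 157 \cdot 59 = 9263$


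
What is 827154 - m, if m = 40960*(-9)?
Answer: 1195794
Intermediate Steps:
m = -368640
827154 - m = 827154 - 1*(-368640) = 827154 + 368640 = 1195794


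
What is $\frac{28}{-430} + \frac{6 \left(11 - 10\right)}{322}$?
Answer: $- \frac{1609}{34615} \approx -0.046483$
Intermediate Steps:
$\frac{28}{-430} + \frac{6 \left(11 - 10\right)}{322} = 28 \left(- \frac{1}{430}\right) + 6 \cdot 1 \cdot \frac{1}{322} = - \frac{14}{215} + 6 \cdot \frac{1}{322} = - \frac{14}{215} + \frac{3}{161} = - \frac{1609}{34615}$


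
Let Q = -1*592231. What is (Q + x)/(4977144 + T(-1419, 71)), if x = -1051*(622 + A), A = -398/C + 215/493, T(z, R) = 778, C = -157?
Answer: -48339852786/192648070361 ≈ -0.25092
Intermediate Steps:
A = 229969/77401 (A = -398/(-157) + 215/493 = -398*(-1/157) + 215*(1/493) = 398/157 + 215/493 = 229969/77401 ≈ 2.9711)
Q = -592231
x = -50840433941/77401 (x = -1051*(622 + 229969/77401) = -1051*48373391/77401 = -50840433941/77401 ≈ -6.5685e+5)
(Q + x)/(4977144 + T(-1419, 71)) = (-592231 - 50840433941/77401)/(4977144 + 778) = -96679705572/77401/4977922 = -96679705572/77401*1/4977922 = -48339852786/192648070361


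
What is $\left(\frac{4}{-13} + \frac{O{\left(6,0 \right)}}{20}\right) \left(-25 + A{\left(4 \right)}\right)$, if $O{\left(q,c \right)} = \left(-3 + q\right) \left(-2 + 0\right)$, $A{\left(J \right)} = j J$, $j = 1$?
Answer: $\frac{1659}{130} \approx 12.762$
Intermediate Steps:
$A{\left(J \right)} = J$ ($A{\left(J \right)} = 1 J = J$)
$O{\left(q,c \right)} = 6 - 2 q$ ($O{\left(q,c \right)} = \left(-3 + q\right) \left(-2\right) = 6 - 2 q$)
$\left(\frac{4}{-13} + \frac{O{\left(6,0 \right)}}{20}\right) \left(-25 + A{\left(4 \right)}\right) = \left(\frac{4}{-13} + \frac{6 - 12}{20}\right) \left(-25 + 4\right) = \left(4 \left(- \frac{1}{13}\right) + \left(6 - 12\right) \frac{1}{20}\right) \left(-21\right) = \left(- \frac{4}{13} - \frac{3}{10}\right) \left(-21\right) = \left(- \frac{79}{130}\right) \left(-21\right) = \frac{1659}{130}$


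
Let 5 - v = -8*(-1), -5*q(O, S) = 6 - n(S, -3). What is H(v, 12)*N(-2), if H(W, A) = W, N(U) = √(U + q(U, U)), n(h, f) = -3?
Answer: -3*I*√95/5 ≈ -5.8481*I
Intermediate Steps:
q(O, S) = -9/5 (q(O, S) = -(6 - 1*(-3))/5 = -(6 + 3)/5 = -⅕*9 = -9/5)
v = -3 (v = 5 - (-8)*(-1) = 5 - 1*8 = 5 - 8 = -3)
N(U) = √(-9/5 + U) (N(U) = √(U - 9/5) = √(-9/5 + U))
H(v, 12)*N(-2) = -3*√(-45 + 25*(-2))/5 = -3*√(-45 - 50)/5 = -3*√(-95)/5 = -3*I*√95/5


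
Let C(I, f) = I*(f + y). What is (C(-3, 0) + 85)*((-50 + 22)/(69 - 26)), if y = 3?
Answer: -2128/43 ≈ -49.488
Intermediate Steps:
C(I, f) = I*(3 + f) (C(I, f) = I*(f + 3) = I*(3 + f))
(C(-3, 0) + 85)*((-50 + 22)/(69 - 26)) = (-3*(3 + 0) + 85)*((-50 + 22)/(69 - 26)) = (-3*3 + 85)*(-28/43) = (-9 + 85)*(-28*1/43) = 76*(-28/43) = -2128/43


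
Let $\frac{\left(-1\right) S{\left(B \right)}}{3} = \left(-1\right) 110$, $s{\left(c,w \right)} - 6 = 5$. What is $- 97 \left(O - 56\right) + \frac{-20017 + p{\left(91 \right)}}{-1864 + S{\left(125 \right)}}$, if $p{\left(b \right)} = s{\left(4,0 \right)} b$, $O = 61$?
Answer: $- \frac{362487}{767} \approx -472.6$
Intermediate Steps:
$s{\left(c,w \right)} = 11$ ($s{\left(c,w \right)} = 6 + 5 = 11$)
$p{\left(b \right)} = 11 b$
$S{\left(B \right)} = 330$ ($S{\left(B \right)} = - 3 \left(\left(-1\right) 110\right) = \left(-3\right) \left(-110\right) = 330$)
$- 97 \left(O - 56\right) + \frac{-20017 + p{\left(91 \right)}}{-1864 + S{\left(125 \right)}} = - 97 \left(61 - 56\right) + \frac{-20017 + 11 \cdot 91}{-1864 + 330} = \left(-97\right) 5 + \frac{-20017 + 1001}{-1534} = -485 - - \frac{9508}{767} = -485 + \frac{9508}{767} = - \frac{362487}{767}$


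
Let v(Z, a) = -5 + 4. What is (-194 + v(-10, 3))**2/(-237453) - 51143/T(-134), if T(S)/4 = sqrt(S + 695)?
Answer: -12675/79151 - 51143*sqrt(561)/2244 ≈ -539.97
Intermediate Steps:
v(Z, a) = -1
T(S) = 4*sqrt(695 + S) (T(S) = 4*sqrt(S + 695) = 4*sqrt(695 + S))
(-194 + v(-10, 3))**2/(-237453) - 51143/T(-134) = (-194 - 1)**2/(-237453) - 51143*1/(4*sqrt(695 - 134)) = (-195)**2*(-1/237453) - 51143*sqrt(561)/2244 = 38025*(-1/237453) - 51143*sqrt(561)/2244 = -12675/79151 - 51143*sqrt(561)/2244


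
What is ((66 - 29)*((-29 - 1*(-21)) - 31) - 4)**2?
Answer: 2093809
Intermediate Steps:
((66 - 29)*((-29 - 1*(-21)) - 31) - 4)**2 = (37*((-29 + 21) - 31) - 4)**2 = (37*(-8 - 31) - 4)**2 = (37*(-39) - 4)**2 = (-1443 - 4)**2 = (-1447)**2 = 2093809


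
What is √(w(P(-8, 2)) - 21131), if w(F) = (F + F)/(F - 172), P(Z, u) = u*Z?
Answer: I*√46678003/47 ≈ 145.36*I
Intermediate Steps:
P(Z, u) = Z*u
w(F) = 2*F/(-172 + F) (w(F) = (2*F)/(-172 + F) = 2*F/(-172 + F))
√(w(P(-8, 2)) - 21131) = √(2*(-8*2)/(-172 - 8*2) - 21131) = √(2*(-16)/(-172 - 16) - 21131) = √(2*(-16)/(-188) - 21131) = √(2*(-16)*(-1/188) - 21131) = √(8/47 - 21131) = √(-993149/47) = I*√46678003/47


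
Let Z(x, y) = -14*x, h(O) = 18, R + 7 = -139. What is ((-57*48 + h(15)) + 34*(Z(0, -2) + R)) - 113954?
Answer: -121636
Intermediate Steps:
R = -146 (R = -7 - 139 = -146)
((-57*48 + h(15)) + 34*(Z(0, -2) + R)) - 113954 = ((-57*48 + 18) + 34*(-14*0 - 146)) - 113954 = ((-2736 + 18) + 34*(0 - 146)) - 113954 = (-2718 + 34*(-146)) - 113954 = (-2718 - 4964) - 113954 = -7682 - 113954 = -121636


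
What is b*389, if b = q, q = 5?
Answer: 1945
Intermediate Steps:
b = 5
b*389 = 5*389 = 1945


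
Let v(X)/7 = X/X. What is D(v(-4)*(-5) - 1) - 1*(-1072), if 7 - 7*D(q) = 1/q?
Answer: 270397/252 ≈ 1073.0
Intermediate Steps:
v(X) = 7 (v(X) = 7*(X/X) = 7*1 = 7)
D(q) = 1 - 1/(7*q)
D(v(-4)*(-5) - 1) - 1*(-1072) = (-⅐ + (7*(-5) - 1))/(7*(-5) - 1) - 1*(-1072) = (-⅐ + (-35 - 1))/(-35 - 1) + 1072 = (-⅐ - 36)/(-36) + 1072 = -1/36*(-253/7) + 1072 = 253/252 + 1072 = 270397/252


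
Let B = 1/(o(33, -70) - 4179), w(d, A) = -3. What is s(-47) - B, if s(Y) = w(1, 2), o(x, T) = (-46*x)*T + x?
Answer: -306343/102114 ≈ -3.0000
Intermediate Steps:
o(x, T) = x - 46*T*x (o(x, T) = -46*T*x + x = x - 46*T*x)
s(Y) = -3
B = 1/102114 (B = 1/(33*(1 - 46*(-70)) - 4179) = 1/(33*(1 + 3220) - 4179) = 1/(33*3221 - 4179) = 1/(106293 - 4179) = 1/102114 ≈ 9.7930e-6)
s(-47) - B = -3 - 1*1/102114 = -3 - 1/102114 = -306343/102114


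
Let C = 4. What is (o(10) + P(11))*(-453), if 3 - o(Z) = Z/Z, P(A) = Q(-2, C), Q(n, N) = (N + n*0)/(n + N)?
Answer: -1812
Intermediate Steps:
Q(n, N) = N/(N + n) (Q(n, N) = (N + 0)/(N + n) = N/(N + n))
P(A) = 2 (P(A) = 4/(4 - 2) = 4/2 = 4*(½) = 2)
o(Z) = 2 (o(Z) = 3 - Z/Z = 3 - 1*1 = 3 - 1 = 2)
(o(10) + P(11))*(-453) = (2 + 2)*(-453) = 4*(-453) = -1812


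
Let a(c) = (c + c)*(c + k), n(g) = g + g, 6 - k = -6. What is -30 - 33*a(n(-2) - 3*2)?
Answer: 1290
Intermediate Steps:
k = 12 (k = 6 - 1*(-6) = 6 + 6 = 12)
n(g) = 2*g
a(c) = 2*c*(12 + c) (a(c) = (c + c)*(c + 12) = (2*c)*(12 + c) = 2*c*(12 + c))
-30 - 33*a(n(-2) - 3*2) = -30 - 66*(2*(-2) - 3*2)*(12 + (2*(-2) - 3*2)) = -30 - 66*(-4 - 6)*(12 + (-4 - 6)) = -30 - 66*(-10)*(12 - 10) = -30 - 66*(-10)*2 = -30 - 33*(-40) = -30 + 1320 = 1290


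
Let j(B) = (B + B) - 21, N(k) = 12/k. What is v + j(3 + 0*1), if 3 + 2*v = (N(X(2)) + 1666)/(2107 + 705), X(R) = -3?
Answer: -45567/2812 ≈ -16.204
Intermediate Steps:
v = -3387/2812 (v = -3/2 + ((12/(-3) + 1666)/(2107 + 705))/2 = -3/2 + ((12*(-1/3) + 1666)/2812)/2 = -3/2 + ((-4 + 1666)*(1/2812))/2 = -3/2 + (1662*(1/2812))/2 = -3/2 + (1/2)*(831/1406) = -3/2 + 831/2812 = -3387/2812 ≈ -1.2045)
j(B) = -21 + 2*B (j(B) = 2*B - 21 = -21 + 2*B)
v + j(3 + 0*1) = -3387/2812 + (-21 + 2*(3 + 0*1)) = -3387/2812 + (-21 + 2*(3 + 0)) = -3387/2812 + (-21 + 2*3) = -3387/2812 + (-21 + 6) = -3387/2812 - 15 = -45567/2812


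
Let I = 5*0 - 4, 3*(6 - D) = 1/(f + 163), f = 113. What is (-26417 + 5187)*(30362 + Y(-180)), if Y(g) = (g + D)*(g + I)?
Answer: -11918606920/9 ≈ -1.3243e+9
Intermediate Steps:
D = 4967/828 (D = 6 - 1/(3*(113 + 163)) = 6 - ⅓/276 = 6 - ⅓*1/276 = 6 - 1/828 = 4967/828 ≈ 5.9988)
I = -4 (I = 0 - 4 = -4)
Y(g) = (-4 + g)*(4967/828 + g) (Y(g) = (g + 4967/828)*(g - 4) = (4967/828 + g)*(-4 + g) = (-4 + g)*(4967/828 + g))
(-26417 + 5187)*(30362 + Y(-180)) = (-26417 + 5187)*(30362 + (-4967/207 + (-180)² + (1655/828)*(-180))) = -21230*(30362 + (-4967/207 + 32400 - 8275/23)) = -21230*(30362 + 288146/9) = -21230*561404/9 = -11918606920/9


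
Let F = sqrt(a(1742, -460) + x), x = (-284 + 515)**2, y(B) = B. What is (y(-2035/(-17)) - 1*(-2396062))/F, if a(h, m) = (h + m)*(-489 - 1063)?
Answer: -40735089*I*sqrt(1936303)/32917151 ≈ -1722.0*I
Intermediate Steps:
a(h, m) = -1552*h - 1552*m (a(h, m) = (h + m)*(-1552) = -1552*h - 1552*m)
x = 53361 (x = 231**2 = 53361)
F = I*sqrt(1936303) (F = sqrt((-1552*1742 - 1552*(-460)) + 53361) = sqrt((-2703584 + 713920) + 53361) = sqrt(-1989664 + 53361) = sqrt(-1936303) = I*sqrt(1936303) ≈ 1391.5*I)
(y(-2035/(-17)) - 1*(-2396062))/F = (-2035/(-17) - 1*(-2396062))/((I*sqrt(1936303))) = (-2035*(-1/17) + 2396062)*(-I*sqrt(1936303)/1936303) = (2035/17 + 2396062)*(-I*sqrt(1936303)/1936303) = 40735089*(-I*sqrt(1936303)/1936303)/17 = -40735089*I*sqrt(1936303)/32917151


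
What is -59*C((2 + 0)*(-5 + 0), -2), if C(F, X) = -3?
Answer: 177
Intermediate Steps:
-59*C((2 + 0)*(-5 + 0), -2) = -59*(-3) = 177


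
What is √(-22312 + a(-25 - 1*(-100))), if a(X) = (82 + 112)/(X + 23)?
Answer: I*√1093191/7 ≈ 149.37*I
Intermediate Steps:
a(X) = 194/(23 + X)
√(-22312 + a(-25 - 1*(-100))) = √(-22312 + 194/(23 + (-25 - 1*(-100)))) = √(-22312 + 194/(23 + (-25 + 100))) = √(-22312 + 194/(23 + 75)) = √(-22312 + 194/98) = √(-22312 + 194*(1/98)) = √(-22312 + 97/49) = √(-1093191/49) = I*√1093191/7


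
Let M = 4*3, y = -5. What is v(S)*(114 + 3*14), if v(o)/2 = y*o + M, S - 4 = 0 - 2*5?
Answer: 13104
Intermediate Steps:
M = 12
S = -6 (S = 4 + (0 - 2*5) = 4 + (0 - 10) = 4 - 10 = -6)
v(o) = 24 - 10*o (v(o) = 2*(-5*o + 12) = 2*(12 - 5*o) = 24 - 10*o)
v(S)*(114 + 3*14) = (24 - 10*(-6))*(114 + 3*14) = (24 + 60)*(114 + 42) = 84*156 = 13104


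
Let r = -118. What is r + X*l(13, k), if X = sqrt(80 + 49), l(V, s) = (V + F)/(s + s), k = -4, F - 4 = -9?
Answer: -118 - sqrt(129) ≈ -129.36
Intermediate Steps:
F = -5 (F = 4 - 9 = -5)
l(V, s) = (-5 + V)/(2*s) (l(V, s) = (V - 5)/(s + s) = (-5 + V)/((2*s)) = (-5 + V)*(1/(2*s)) = (-5 + V)/(2*s))
X = sqrt(129) ≈ 11.358
r + X*l(13, k) = -118 + sqrt(129)*((1/2)*(-5 + 13)/(-4)) = -118 + sqrt(129)*((1/2)*(-1/4)*8) = -118 + sqrt(129)*(-1) = -118 - sqrt(129)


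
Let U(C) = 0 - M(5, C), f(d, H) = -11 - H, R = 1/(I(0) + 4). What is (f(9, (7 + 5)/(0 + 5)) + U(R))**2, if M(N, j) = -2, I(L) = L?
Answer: 3249/25 ≈ 129.96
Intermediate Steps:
R = 1/4 (R = 1/(0 + 4) = 1/4 ≈ 0.25000)
U(C) = 2 (U(C) = 0 - 1*(-2) = 0 + 2 = 2)
(f(9, (7 + 5)/(0 + 5)) + U(R))**2 = ((-11 - (7 + 5)/(0 + 5)) + 2)**2 = ((-11 - 12/5) + 2)**2 = (-67/5 + 2)**2 = (-57/5)**2 = 3249/25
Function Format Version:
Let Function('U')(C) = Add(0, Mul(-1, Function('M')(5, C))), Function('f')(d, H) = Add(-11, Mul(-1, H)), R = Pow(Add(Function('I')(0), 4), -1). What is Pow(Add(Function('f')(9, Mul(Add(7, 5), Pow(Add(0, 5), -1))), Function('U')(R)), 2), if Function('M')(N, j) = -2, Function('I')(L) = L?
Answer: Rational(3249, 25) ≈ 129.96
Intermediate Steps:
R = Rational(1, 4) (R = Pow(Add(0, 4), -1) = Pow(4, -1) = Rational(1, 4) ≈ 0.25000)
Function('U')(C) = 2 (Function('U')(C) = Add(0, Mul(-1, -2)) = Add(0, 2) = 2)
Pow(Add(Function('f')(9, Mul(Add(7, 5), Pow(Add(0, 5), -1))), Function('U')(R)), 2) = Pow(Add(Add(-11, Mul(-1, Mul(Add(7, 5), Pow(Add(0, 5), -1)))), 2), 2) = Pow(Add(Add(-11, Mul(-1, Mul(12, Pow(5, -1)))), 2), 2) = Pow(Add(Add(-11, Mul(-1, Mul(12, Rational(1, 5)))), 2), 2) = Pow(Add(Add(-11, Mul(-1, Rational(12, 5))), 2), 2) = Pow(Add(Add(-11, Rational(-12, 5)), 2), 2) = Pow(Add(Rational(-67, 5), 2), 2) = Pow(Rational(-57, 5), 2) = Rational(3249, 25)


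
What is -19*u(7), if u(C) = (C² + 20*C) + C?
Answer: -3724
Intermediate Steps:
u(C) = C² + 21*C
-19*u(7) = -133*(21 + 7) = -133*28 = -19*196 = -3724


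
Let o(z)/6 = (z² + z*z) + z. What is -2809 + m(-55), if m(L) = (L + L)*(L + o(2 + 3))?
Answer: -33059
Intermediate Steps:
o(z) = 6*z + 12*z² (o(z) = 6*((z² + z*z) + z) = 6*((z² + z²) + z) = 6*(2*z² + z) = 6*(z + 2*z²) = 6*z + 12*z²)
m(L) = 2*L*(330 + L) (m(L) = (L + L)*(L + 6*(2 + 3)*(1 + 2*(2 + 3))) = (2*L)*(L + 6*5*(1 + 2*5)) = (2*L)*(L + 6*5*(1 + 10)) = (2*L)*(L + 6*5*11) = (2*L)*(L + 330) = (2*L)*(330 + L) = 2*L*(330 + L))
-2809 + m(-55) = -2809 + 2*(-55)*(330 - 55) = -2809 + 2*(-55)*275 = -2809 - 30250 = -33059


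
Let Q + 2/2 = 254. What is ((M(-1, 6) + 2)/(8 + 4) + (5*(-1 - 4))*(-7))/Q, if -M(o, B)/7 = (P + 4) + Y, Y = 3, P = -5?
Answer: 174/253 ≈ 0.68775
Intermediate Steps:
M(o, B) = -14 (M(o, B) = -7*((-5 + 4) + 3) = -7*(-1 + 3) = -7*2 = -14)
Q = 253 (Q = -1 + 254 = 253)
((M(-1, 6) + 2)/(8 + 4) + (5*(-1 - 4))*(-7))/Q = ((-14 + 2)/(8 + 4) + (5*(-1 - 4))*(-7))/253 = (-12/12 + (5*(-5))*(-7))*(1/253) = (-12*1/12 - 25*(-7))*(1/253) = (-1 + 175)*(1/253) = 174*(1/253) = 174/253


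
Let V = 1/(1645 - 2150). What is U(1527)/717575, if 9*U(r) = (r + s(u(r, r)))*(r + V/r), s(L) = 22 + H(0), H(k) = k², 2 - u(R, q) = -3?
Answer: 1823983350056/4980124778625 ≈ 0.36625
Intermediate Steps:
V = -1/505 (V = 1/(-505) = -1/505 ≈ -0.0019802)
u(R, q) = 5 (u(R, q) = 2 - 1*(-3) = 2 + 3 = 5)
s(L) = 22 (s(L) = 22 + 0² = 22 + 0 = 22)
U(r) = (22 + r)*(r - 1/(505*r))/9 (U(r) = ((r + 22)*(r - 1/(505*r)))/9 = ((22 + r)*(r - 1/(505*r)))/9 = (22 + r)*(r - 1/(505*r))/9)
U(1527)/717575 = ((1/4545)*(-22 + 1527*(-1 + 505*1527² + 11110*1527))/1527)/717575 = ((1/4545)*(1/1527)*(-22 + 1527*(-1 + 505*2331729 + 16964970)))*(1/717575) = ((1/4545)*(1/1527)*(-22 + 1527*(-1 + 1177523145 + 16964970)))*(1/717575) = ((1/4545)*(1/1527)*(-22 + 1527*1194488114))*(1/717575) = ((1/4545)*(1/1527)*(-22 + 1823983350078))*(1/717575) = ((1/4545)*(1/1527)*1823983350056)*(1/717575) = (1823983350056/6940215)*(1/717575) = 1823983350056/4980124778625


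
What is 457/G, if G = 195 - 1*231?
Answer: -457/36 ≈ -12.694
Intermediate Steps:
G = -36 (G = 195 - 231 = -36)
457/G = 457/(-36) = 457*(-1/36) = -457/36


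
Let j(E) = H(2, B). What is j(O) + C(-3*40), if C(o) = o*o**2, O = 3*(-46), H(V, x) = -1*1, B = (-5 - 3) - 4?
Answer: -1728001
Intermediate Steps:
B = -12 (B = -8 - 4 = -12)
H(V, x) = -1
O = -138
j(E) = -1
C(o) = o**3
j(O) + C(-3*40) = -1 + (-3*40)**3 = -1 + (-120)**3 = -1 - 1728000 = -1728001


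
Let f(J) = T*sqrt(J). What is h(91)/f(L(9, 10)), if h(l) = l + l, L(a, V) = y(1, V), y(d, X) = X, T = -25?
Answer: -91*sqrt(10)/125 ≈ -2.3021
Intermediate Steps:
L(a, V) = V
h(l) = 2*l
f(J) = -25*sqrt(J)
h(91)/f(L(9, 10)) = (2*91)/((-25*sqrt(10))) = 182*(-sqrt(10)/250) = -91*sqrt(10)/125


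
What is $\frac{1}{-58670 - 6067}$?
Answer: $- \frac{1}{64737} \approx -1.5447 \cdot 10^{-5}$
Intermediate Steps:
$\frac{1}{-58670 - 6067} = \frac{1}{-64737} = - \frac{1}{64737}$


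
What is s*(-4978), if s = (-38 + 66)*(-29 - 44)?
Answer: 10175032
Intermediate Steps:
s = -2044 (s = 28*(-73) = -2044)
s*(-4978) = -2044*(-4978) = 10175032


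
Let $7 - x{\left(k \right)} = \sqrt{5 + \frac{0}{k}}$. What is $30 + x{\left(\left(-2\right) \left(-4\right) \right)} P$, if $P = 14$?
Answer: $128 - 14 \sqrt{5} \approx 96.695$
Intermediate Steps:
$x{\left(k \right)} = 7 - \sqrt{5}$ ($x{\left(k \right)} = 7 - \sqrt{5 + \frac{0}{k}} = 7 - \sqrt{5 + 0} = 7 - \sqrt{5}$)
$30 + x{\left(\left(-2\right) \left(-4\right) \right)} P = 30 + \left(7 - \sqrt{5}\right) 14 = 30 + \left(98 - 14 \sqrt{5}\right) = 128 - 14 \sqrt{5}$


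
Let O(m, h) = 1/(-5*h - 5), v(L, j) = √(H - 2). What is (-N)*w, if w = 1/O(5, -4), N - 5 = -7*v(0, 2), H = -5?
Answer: -75 + 105*I*√7 ≈ -75.0 + 277.8*I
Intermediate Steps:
v(L, j) = I*√7 (v(L, j) = √(-5 - 2) = √(-7) = I*√7)
N = 5 - 7*I*√7 ≈ 5.0 - 18.52*I
O(m, h) = 1/(-5 - 5*h)
w = 15 (w = 1/(-1/(5 + 5*(-4))) = 1/(-1/(5 - 20)) = 1/(-1/(-15)) = 1/(-1*(-1/15)) = 1/(1/15) = 15)
(-N)*w = -(5 - 7*I*√7)*15 = (-5 + 7*I*√7)*15 = -75 + 105*I*√7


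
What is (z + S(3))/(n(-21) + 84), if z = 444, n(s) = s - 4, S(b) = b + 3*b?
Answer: 456/59 ≈ 7.7288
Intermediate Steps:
S(b) = 4*b
n(s) = -4 + s
(z + S(3))/(n(-21) + 84) = (444 + 4*3)/((-4 - 21) + 84) = (444 + 12)/(-25 + 84) = 456/59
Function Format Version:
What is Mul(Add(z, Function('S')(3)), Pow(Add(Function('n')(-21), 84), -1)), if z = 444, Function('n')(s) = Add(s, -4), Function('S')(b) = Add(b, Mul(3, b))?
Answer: Rational(456, 59) ≈ 7.7288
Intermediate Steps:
Function('S')(b) = Mul(4, b)
Function('n')(s) = Add(-4, s)
Mul(Add(z, Function('S')(3)), Pow(Add(Function('n')(-21), 84), -1)) = Mul(Add(444, Mul(4, 3)), Pow(Add(Add(-4, -21), 84), -1)) = Mul(Add(444, 12), Pow(Add(-25, 84), -1)) = Mul(456, Pow(59, -1)) = Mul(456, Rational(1, 59)) = Rational(456, 59)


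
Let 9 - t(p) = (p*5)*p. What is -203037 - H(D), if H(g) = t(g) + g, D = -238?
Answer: 80412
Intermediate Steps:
t(p) = 9 - 5*p² (t(p) = 9 - p*5*p = 9 - 5*p*p = 9 - 5*p²)
H(g) = 9 + g - 5*g² (H(g) = (9 - 5*g²) + g = 9 + g - 5*g²)
-203037 - H(D) = -203037 - (9 - 238 - 5*(-238)²) = -203037 - (9 - 238 - 5*56644) = -203037 - (9 - 238 - 283220) = -203037 - 1*(-283449) = -203037 + 283449 = 80412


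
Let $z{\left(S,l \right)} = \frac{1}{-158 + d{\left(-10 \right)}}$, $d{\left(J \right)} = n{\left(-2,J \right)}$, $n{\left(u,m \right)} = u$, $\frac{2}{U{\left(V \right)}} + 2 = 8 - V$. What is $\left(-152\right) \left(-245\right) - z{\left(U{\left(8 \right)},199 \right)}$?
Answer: $\frac{5958401}{160} \approx 37240.0$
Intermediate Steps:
$U{\left(V \right)} = \frac{2}{6 - V}$ ($U{\left(V \right)} = \frac{2}{-2 - \left(-8 + V\right)} = \frac{2}{6 - V}$)
$d{\left(J \right)} = -2$
$z{\left(S,l \right)} = - \frac{1}{160}$ ($z{\left(S,l \right)} = \frac{1}{-158 - 2} = \frac{1}{-160} = - \frac{1}{160}$)
$\left(-152\right) \left(-245\right) - z{\left(U{\left(8 \right)},199 \right)} = \left(-152\right) \left(-245\right) - - \frac{1}{160} = 37240 + \frac{1}{160} = \frac{5958401}{160}$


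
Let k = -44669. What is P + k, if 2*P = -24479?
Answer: -113817/2 ≈ -56909.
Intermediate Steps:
P = -24479/2 (P = (½)*(-24479) = -24479/2 ≈ -12240.)
P + k = -24479/2 - 44669 = -113817/2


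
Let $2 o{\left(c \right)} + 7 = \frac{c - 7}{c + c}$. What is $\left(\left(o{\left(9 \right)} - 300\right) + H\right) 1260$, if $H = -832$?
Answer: $-1430660$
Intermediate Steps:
$o{\left(c \right)} = - \frac{7}{2} + \frac{-7 + c}{4 c}$ ($o{\left(c \right)} = - \frac{7}{2} + \frac{\left(c - 7\right) \frac{1}{c + c}}{2} = - \frac{7}{2} + \frac{\left(-7 + c\right) \frac{1}{2 c}}{2} = - \frac{7}{2} + \frac{\frac{1}{2} \frac{1}{c} \left(-7 + c\right)}{2} = - \frac{7}{2} + \frac{-7 + c}{4 c}$)
$\left(\left(o{\left(9 \right)} - 300\right) + H\right) 1260 = \left(\left(\frac{-7 - 117}{4 \cdot 9} - 300\right) - 832\right) 1260 = \left(\left(\frac{1}{4} \cdot \frac{1}{9} \left(-7 - 117\right) - 300\right) - 832\right) 1260 = \left(\left(\frac{1}{4} \cdot \frac{1}{9} \left(-124\right) - 300\right) - 832\right) 1260 = \left(\left(- \frac{31}{9} - 300\right) - 832\right) 1260 = \left(- \frac{2731}{9} - 832\right) 1260 = \left(- \frac{10219}{9}\right) 1260 = -1430660$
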